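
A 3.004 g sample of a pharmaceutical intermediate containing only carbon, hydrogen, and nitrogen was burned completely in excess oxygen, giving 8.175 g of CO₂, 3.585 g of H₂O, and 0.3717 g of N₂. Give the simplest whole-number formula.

mol C = 8.175 g CO₂ ÷ 44.009 g/mol = 0.18576 mol
mol H = 2 × 3.585 g H₂O ÷ 18.015 g/mol = 0.39800 mol
mol N = 2 × 0.3717 g N₂ ÷ 28.014 g/mol = 0.026537 mol
Divide by the smallest (0.026537 mol): C 7.000, H 14.998, N 1.000

C7H15N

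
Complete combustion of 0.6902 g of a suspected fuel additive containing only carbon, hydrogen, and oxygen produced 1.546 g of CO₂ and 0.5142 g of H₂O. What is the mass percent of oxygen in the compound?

mol C = 1.546 g CO₂ ÷ 44.009 g/mol = 0.035129 mol
mol H = 2 × 0.5142 g H₂O ÷ 18.015 g/mol = 0.057086 mol
mass O = 0.6902 − (0.42194 + 0.057542) = 0.21072 g → mol O = 0.21072 ÷ 15.999 = 0.013171 mol
mass % O = 0.21072 g ÷ 0.6902 g × 100%

30.53%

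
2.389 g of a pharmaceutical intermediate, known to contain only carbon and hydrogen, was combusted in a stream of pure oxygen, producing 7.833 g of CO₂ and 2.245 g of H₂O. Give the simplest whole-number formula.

C5H7

mol C = 7.833 g CO₂ ÷ 44.009 g/mol = 0.17799 mol
mol H = 2 × 2.245 g H₂O ÷ 18.015 g/mol = 0.24924 mol
Divide by the smallest (0.17799 mol): C 1.000, H 1.400
Multiplying each by 5 gives whole numbers: C 5.00, H 7.00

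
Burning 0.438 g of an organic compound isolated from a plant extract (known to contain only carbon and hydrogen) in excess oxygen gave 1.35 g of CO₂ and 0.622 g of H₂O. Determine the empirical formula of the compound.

C4H9

mol C = 1.35 g CO₂ ÷ 44.009 g/mol = 0.03068 mol
mol H = 2 × 0.622 g H₂O ÷ 18.015 g/mol = 0.06905 mol
Divide by the smallest (0.03068 mol): C 1.000, H 2.251
Multiplying each by 4 gives whole numbers: C 4.00, H 9.00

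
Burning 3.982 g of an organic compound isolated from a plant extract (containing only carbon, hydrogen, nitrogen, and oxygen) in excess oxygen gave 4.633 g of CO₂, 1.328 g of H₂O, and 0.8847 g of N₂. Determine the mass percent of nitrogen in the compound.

22.22%

mol C = 4.633 g CO₂ ÷ 44.009 g/mol = 0.10527 mol
mol H = 2 × 1.328 g H₂O ÷ 18.015 g/mol = 0.14743 mol
mol N = 2 × 0.8847 g N₂ ÷ 28.014 g/mol = 0.063161 mol
mass O = 3.982 − (1.2644 + 0.14861 + 0.88470) = 1.6842 g → mol O = 1.6842 ÷ 15.999 = 0.10527 mol
mass % N = 0.88470 g ÷ 3.982 g × 100%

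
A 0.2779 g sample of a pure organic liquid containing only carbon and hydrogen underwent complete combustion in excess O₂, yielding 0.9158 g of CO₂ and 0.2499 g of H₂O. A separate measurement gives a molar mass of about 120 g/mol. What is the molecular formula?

C9H12

mol C = 0.9158 g CO₂ ÷ 44.009 g/mol = 0.020809 mol
mol H = 2 × 0.2499 g H₂O ÷ 18.015 g/mol = 0.027744 mol
Divide by the smallest (0.020809 mol): C 1.000, H 1.333
Multiplying each by 3 gives whole numbers: C 3.00, H 4.00
Empirical formula: C3H4
Empirical-formula mass = 40.06 g/mol; 120 ÷ 40.06 ≈ 3, so the molecular formula is C9H12.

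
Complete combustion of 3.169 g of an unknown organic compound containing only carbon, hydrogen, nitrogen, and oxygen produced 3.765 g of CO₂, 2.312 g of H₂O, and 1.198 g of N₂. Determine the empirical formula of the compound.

mol C = 3.765 g CO₂ ÷ 44.009 g/mol = 0.085551 mol
mol H = 2 × 2.312 g H₂O ÷ 18.015 g/mol = 0.25667 mol
mol N = 2 × 1.198 g N₂ ÷ 28.014 g/mol = 0.085529 mol
mass O = 3.169 − (1.0275 + 0.25873 + 1.1980) = 0.68472 g → mol O = 0.68472 ÷ 15.999 = 0.042798 mol
Divide by the smallest (0.042798 mol): C 1.999, H 5.997, N 1.998, O 1.000

C2H6N2O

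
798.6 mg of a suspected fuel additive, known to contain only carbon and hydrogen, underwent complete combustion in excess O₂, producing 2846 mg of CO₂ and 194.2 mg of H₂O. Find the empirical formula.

mol C = 2.846 g CO₂ ÷ 44.009 g/mol = 0.064669 mol
mol H = 2 × 0.1942 g H₂O ÷ 18.015 g/mol = 0.021560 mol
Divide by the smallest (0.021560 mol): C 2.999, H 1.000

C3H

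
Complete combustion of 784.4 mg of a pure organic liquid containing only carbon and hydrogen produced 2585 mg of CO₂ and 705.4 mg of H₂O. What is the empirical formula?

C3H4

mol C = 2.585 g CO₂ ÷ 44.009 g/mol = 0.058738 mol
mol H = 2 × 0.7054 g H₂O ÷ 18.015 g/mol = 0.078313 mol
Divide by the smallest (0.058738 mol): C 1.000, H 1.333
Multiplying each by 3 gives whole numbers: C 3.00, H 4.00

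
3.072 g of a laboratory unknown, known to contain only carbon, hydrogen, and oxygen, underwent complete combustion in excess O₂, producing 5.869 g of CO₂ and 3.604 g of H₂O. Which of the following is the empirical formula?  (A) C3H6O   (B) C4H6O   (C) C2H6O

(C) C2H6O

mol C = 5.869 g CO₂ ÷ 44.009 g/mol = 0.13336 mol
mol H = 2 × 3.604 g H₂O ÷ 18.015 g/mol = 0.40011 mol
mass O = 3.072 − (1.6018 + 0.40331) = 1.0669 g → mol O = 1.0669 ÷ 15.999 = 0.066686 mol
Divide by the smallest (0.066686 mol): C 2.000, H 6.000, O 1.000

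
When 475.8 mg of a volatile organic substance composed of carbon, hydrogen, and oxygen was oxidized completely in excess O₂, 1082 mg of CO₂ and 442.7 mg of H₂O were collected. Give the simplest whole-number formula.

mol C = 1.082 g CO₂ ÷ 44.009 g/mol = 0.024586 mol
mol H = 2 × 0.4427 g H₂O ÷ 18.015 g/mol = 0.049148 mol
mass O = 0.4758 − (0.29530 + 0.049541) = 0.13096 g → mol O = 0.13096 ÷ 15.999 = 0.0081854 mol
Divide by the smallest (0.0081854 mol): C 3.004, H 6.004, O 1.000

C3H6O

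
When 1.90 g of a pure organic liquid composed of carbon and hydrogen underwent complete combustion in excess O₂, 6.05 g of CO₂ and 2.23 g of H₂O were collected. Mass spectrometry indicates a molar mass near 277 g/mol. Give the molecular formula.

mol C = 6.05 g CO₂ ÷ 44.009 g/mol = 0.1375 mol
mol H = 2 × 2.23 g H₂O ÷ 18.015 g/mol = 0.2476 mol
Divide by the smallest (0.1375 mol): C 1.000, H 1.801
Multiplying each by 5 gives whole numbers: C 5.00, H 9.00
Empirical formula: C5H9
Empirical-formula mass = 69.13 g/mol; 277 ÷ 69.13 ≈ 4, so the molecular formula is C20H36.

C20H36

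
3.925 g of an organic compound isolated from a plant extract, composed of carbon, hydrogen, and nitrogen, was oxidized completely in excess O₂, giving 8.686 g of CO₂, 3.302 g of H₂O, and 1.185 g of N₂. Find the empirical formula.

mol C = 8.686 g CO₂ ÷ 44.009 g/mol = 0.19737 mol
mol H = 2 × 3.302 g H₂O ÷ 18.015 g/mol = 0.36658 mol
mol N = 2 × 1.185 g N₂ ÷ 28.014 g/mol = 0.084601 mol
Divide by the smallest (0.084601 mol): C 2.333, H 4.333, N 1.000
Multiplying each by 3 gives whole numbers: C 7.00, H 13.00, N 3.00

C7H13N3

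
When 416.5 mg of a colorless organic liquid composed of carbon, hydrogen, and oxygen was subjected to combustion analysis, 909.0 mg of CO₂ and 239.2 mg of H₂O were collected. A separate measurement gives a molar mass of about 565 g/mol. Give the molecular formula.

C28H36O12

mol C = 0.9090 g CO₂ ÷ 44.009 g/mol = 0.020655 mol
mol H = 2 × 0.2392 g H₂O ÷ 18.015 g/mol = 0.026556 mol
mass O = 0.4165 − (0.24809 + 0.026768) = 0.14165 g → mol O = 0.14165 ÷ 15.999 = 0.0088534 mol
Divide by the smallest (0.0088534 mol): C 2.333, H 2.999, O 1.000
Multiplying each by 3 gives whole numbers: C 7.00, H 9.00, O 3.00
Empirical formula: C7H9O3
Empirical-formula mass = 141.15 g/mol; 565 ÷ 141.15 ≈ 4, so the molecular formula is C28H36O12.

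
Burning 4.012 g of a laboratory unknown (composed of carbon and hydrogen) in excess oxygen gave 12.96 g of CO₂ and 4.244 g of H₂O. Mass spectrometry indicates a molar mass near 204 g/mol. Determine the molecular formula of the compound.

C15H24

mol C = 12.96 g CO₂ ÷ 44.009 g/mol = 0.29449 mol
mol H = 2 × 4.244 g H₂O ÷ 18.015 g/mol = 0.47116 mol
Divide by the smallest (0.29449 mol): C 1.000, H 1.600
Multiplying each by 5 gives whole numbers: C 5.00, H 8.00
Empirical formula: C5H8
Empirical-formula mass = 68.12 g/mol; 204 ÷ 68.12 ≈ 3, so the molecular formula is C15H24.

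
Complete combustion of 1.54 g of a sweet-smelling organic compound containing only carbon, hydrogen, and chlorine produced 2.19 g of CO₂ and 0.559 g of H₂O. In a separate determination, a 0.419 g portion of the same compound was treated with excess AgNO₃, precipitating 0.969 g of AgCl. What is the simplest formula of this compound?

C4H5Cl2

mol C = 2.19 g CO₂ ÷ 44.009 g/mol = 0.04976 mol
mol H = 2 × 0.559 g H₂O ÷ 18.015 g/mol = 0.06206 mol
From the AgCl data: mol Cl per gram of compound = (0.969 ÷ 143.318) ÷ 0.419 = 0.01614 mol/g, so in the 1.54 g combustion sample mol Cl = 0.02485 mol
Divide by the smallest (0.02485 mol): C 2.003, H 2.497, Cl 1.000
Multiplying each by 2 gives whole numbers: C 4.01, H 4.99, Cl 2.00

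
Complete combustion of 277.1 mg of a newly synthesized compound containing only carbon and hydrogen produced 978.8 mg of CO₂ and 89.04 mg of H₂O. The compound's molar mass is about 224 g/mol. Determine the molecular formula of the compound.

C18H8

mol C = 0.9788 g CO₂ ÷ 44.009 g/mol = 0.022241 mol
mol H = 2 × 0.08904 g H₂O ÷ 18.015 g/mol = 0.0098851 mol
Divide by the smallest (0.0098851 mol): C 2.250, H 1.000
Multiplying each by 4 gives whole numbers: C 9.00, H 4.00
Empirical formula: C9H4
Empirical-formula mass = 112.13 g/mol; 224 ÷ 112.13 ≈ 2, so the molecular formula is C18H8.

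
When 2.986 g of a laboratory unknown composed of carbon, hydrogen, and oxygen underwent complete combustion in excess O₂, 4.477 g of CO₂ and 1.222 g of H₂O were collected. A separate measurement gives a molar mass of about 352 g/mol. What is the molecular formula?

mol C = 4.477 g CO₂ ÷ 44.009 g/mol = 0.10173 mol
mol H = 2 × 1.222 g H₂O ÷ 18.015 g/mol = 0.13566 mol
mass O = 2.986 − (1.2219 + 0.13675) = 1.6274 g → mol O = 1.6274 ÷ 15.999 = 0.10172 mol
Divide by the smallest (0.10172 mol): C 1.000, H 1.334, O 1.000
Multiplying each by 3 gives whole numbers: C 3.00, H 4.00, O 3.00
Empirical formula: C3H4O3
Empirical-formula mass = 88.06 g/mol; 352 ÷ 88.06 ≈ 4, so the molecular formula is C12H16O12.

C12H16O12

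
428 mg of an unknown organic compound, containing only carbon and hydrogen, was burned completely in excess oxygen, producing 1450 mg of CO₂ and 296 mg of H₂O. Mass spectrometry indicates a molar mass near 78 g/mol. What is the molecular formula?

C6H6

mol C = 1.45 g CO₂ ÷ 44.009 g/mol = 0.03295 mol
mol H = 2 × 0.296 g H₂O ÷ 18.015 g/mol = 0.03286 mol
Divide by the smallest (0.03286 mol): C 1.003, H 1.000
Empirical formula: CH
Empirical-formula mass = 13.02 g/mol; 78 ÷ 13.02 ≈ 6, so the molecular formula is C6H6.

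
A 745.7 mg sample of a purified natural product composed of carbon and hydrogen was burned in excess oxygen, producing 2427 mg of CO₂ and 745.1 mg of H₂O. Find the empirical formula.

C2H3

mol C = 2.427 g CO₂ ÷ 44.009 g/mol = 0.055148 mol
mol H = 2 × 0.7451 g H₂O ÷ 18.015 g/mol = 0.082720 mol
Divide by the smallest (0.055148 mol): C 1.000, H 1.500
Multiplying each by 2 gives whole numbers: C 2.00, H 3.00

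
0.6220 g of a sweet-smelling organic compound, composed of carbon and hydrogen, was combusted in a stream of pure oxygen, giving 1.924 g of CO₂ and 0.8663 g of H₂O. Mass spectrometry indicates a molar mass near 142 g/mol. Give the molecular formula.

C10H22

mol C = 1.924 g CO₂ ÷ 44.009 g/mol = 0.043718 mol
mol H = 2 × 0.8663 g H₂O ÷ 18.015 g/mol = 0.096175 mol
Divide by the smallest (0.043718 mol): C 1.000, H 2.200
Multiplying each by 5 gives whole numbers: C 5.00, H 11.00
Empirical formula: C5H11
Empirical-formula mass = 71.14 g/mol; 142 ÷ 71.14 ≈ 2, so the molecular formula is C10H22.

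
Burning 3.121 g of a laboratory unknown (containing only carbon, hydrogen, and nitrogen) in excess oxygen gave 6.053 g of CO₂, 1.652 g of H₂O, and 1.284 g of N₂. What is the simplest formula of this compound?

C3H4N2

mol C = 6.053 g CO₂ ÷ 44.009 g/mol = 0.13754 mol
mol H = 2 × 1.652 g H₂O ÷ 18.015 g/mol = 0.18340 mol
mol N = 2 × 1.284 g N₂ ÷ 28.014 g/mol = 0.091668 mol
Divide by the smallest (0.091668 mol): C 1.500, H 2.001, N 1.000
Multiplying each by 2 gives whole numbers: C 3.00, H 4.00, N 2.00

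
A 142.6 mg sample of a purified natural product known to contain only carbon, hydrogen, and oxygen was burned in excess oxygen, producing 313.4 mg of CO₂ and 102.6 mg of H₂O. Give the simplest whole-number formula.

mol C = 0.3134 g CO₂ ÷ 44.009 g/mol = 0.0071213 mol
mol H = 2 × 0.1026 g H₂O ÷ 18.015 g/mol = 0.011391 mol
mass O = 0.1426 − (0.085534 + 0.011482) = 0.045585 g → mol O = 0.045585 ÷ 15.999 = 0.0028492 mol
Divide by the smallest (0.0028492 mol): C 2.499, H 3.998, O 1.000
Multiplying each by 2 gives whole numbers: C 5.00, H 8.00, O 2.00

C5H8O2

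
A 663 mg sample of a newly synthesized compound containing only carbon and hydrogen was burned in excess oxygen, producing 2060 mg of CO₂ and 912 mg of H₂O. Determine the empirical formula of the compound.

C6H13

mol C = 2.06 g CO₂ ÷ 44.009 g/mol = 0.04681 mol
mol H = 2 × 0.912 g H₂O ÷ 18.015 g/mol = 0.1012 mol
Divide by the smallest (0.04681 mol): C 1.000, H 2.163
Multiplying each by 6 gives whole numbers: C 6.00, H 12.98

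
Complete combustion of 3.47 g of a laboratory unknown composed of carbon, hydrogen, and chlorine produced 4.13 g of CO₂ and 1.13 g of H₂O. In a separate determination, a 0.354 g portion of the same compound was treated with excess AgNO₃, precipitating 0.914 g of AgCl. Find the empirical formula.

mol C = 4.13 g CO₂ ÷ 44.009 g/mol = 0.09384 mol
mol H = 2 × 1.13 g H₂O ÷ 18.015 g/mol = 0.1255 mol
From the AgCl data: mol Cl per gram of compound = (0.914 ÷ 143.318) ÷ 0.354 = 0.01802 mol/g, so in the 3.47 g combustion sample mol Cl = 0.06251 mol
Divide by the smallest (0.06251 mol): C 1.501, H 2.007, Cl 1.000
Multiplying each by 2 gives whole numbers: C 3.00, H 4.01, Cl 2.00

C3H4Cl2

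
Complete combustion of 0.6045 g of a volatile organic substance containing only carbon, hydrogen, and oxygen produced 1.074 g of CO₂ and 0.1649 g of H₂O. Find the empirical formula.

C4H3O3

mol C = 1.074 g CO₂ ÷ 44.009 g/mol = 0.024404 mol
mol H = 2 × 0.1649 g H₂O ÷ 18.015 g/mol = 0.018307 mol
mass O = 0.6045 − (0.29312 + 0.018453) = 0.29293 g → mol O = 0.29293 ÷ 15.999 = 0.018309 mol
Divide by the smallest (0.018307 mol): C 1.333, H 1.000, O 1.000
Multiplying each by 3 gives whole numbers: C 4.00, H 3.00, O 3.00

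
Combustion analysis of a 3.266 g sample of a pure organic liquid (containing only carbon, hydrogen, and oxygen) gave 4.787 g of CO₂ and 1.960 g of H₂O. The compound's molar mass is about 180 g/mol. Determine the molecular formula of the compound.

C6H12O6

mol C = 4.787 g CO₂ ÷ 44.009 g/mol = 0.10877 mol
mol H = 2 × 1.960 g H₂O ÷ 18.015 g/mol = 0.21760 mol
mass O = 3.266 − (1.3065 + 0.21934) = 1.7402 g → mol O = 1.7402 ÷ 15.999 = 0.10877 mol
Divide by the smallest (0.10877 mol): C 1.000, H 2.001, O 1.000
Empirical formula: CH2O
Empirical-formula mass = 30.03 g/mol; 180 ÷ 30.03 ≈ 6, so the molecular formula is C6H12O6.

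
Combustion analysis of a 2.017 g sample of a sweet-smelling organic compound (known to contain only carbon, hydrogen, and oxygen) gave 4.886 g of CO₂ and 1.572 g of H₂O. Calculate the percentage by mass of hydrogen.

mol C = 4.886 g CO₂ ÷ 44.009 g/mol = 0.11102 mol
mol H = 2 × 1.572 g H₂O ÷ 18.015 g/mol = 0.17452 mol
mass O = 2.017 − (1.3335 + 0.17592) = 0.50759 g → mol O = 0.50759 ÷ 15.999 = 0.031726 mol
mass % H = 0.17592 g ÷ 2.017 g × 100%

8.72%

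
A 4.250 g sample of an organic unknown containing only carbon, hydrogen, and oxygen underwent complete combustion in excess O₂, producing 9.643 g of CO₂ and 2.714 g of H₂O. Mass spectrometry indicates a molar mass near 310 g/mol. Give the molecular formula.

mol C = 9.643 g CO₂ ÷ 44.009 g/mol = 0.21911 mol
mol H = 2 × 2.714 g H₂O ÷ 18.015 g/mol = 0.30130 mol
mass O = 4.250 − (2.6318 + 0.30371) = 1.3145 g → mol O = 1.3145 ÷ 15.999 = 0.082162 mol
Divide by the smallest (0.082162 mol): C 2.667, H 3.667, O 1.000
Multiplying each by 3 gives whole numbers: C 8.00, H 11.00, O 3.00
Empirical formula: C8H11O3
Empirical-formula mass = 155.17 g/mol; 310 ÷ 155.17 ≈ 2, so the molecular formula is C16H22O6.

C16H22O6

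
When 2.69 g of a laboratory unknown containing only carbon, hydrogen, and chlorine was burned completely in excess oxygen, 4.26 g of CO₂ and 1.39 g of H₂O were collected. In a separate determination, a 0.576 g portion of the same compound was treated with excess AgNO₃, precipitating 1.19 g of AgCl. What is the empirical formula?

mol C = 4.26 g CO₂ ÷ 44.009 g/mol = 0.09680 mol
mol H = 2 × 1.39 g H₂O ÷ 18.015 g/mol = 0.1543 mol
From the AgCl data: mol Cl per gram of compound = (1.19 ÷ 143.318) ÷ 0.576 = 0.01442 mol/g, so in the 2.69 g combustion sample mol Cl = 0.03878 mol
Divide by the smallest (0.03878 mol): C 2.496, H 3.980, Cl 1.000
Multiplying each by 2 gives whole numbers: C 4.99, H 7.96, Cl 2.00

C5H8Cl2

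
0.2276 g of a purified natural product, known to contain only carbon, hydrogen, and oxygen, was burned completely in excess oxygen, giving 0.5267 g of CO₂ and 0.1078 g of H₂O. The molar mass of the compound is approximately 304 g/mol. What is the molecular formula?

mol C = 0.5267 g CO₂ ÷ 44.009 g/mol = 0.011968 mol
mol H = 2 × 0.1078 g H₂O ÷ 18.015 g/mol = 0.011968 mol
mass O = 0.2276 − (0.14375 + 0.012064) = 0.071789 g → mol O = 0.071789 ÷ 15.999 = 0.0044871 mol
Divide by the smallest (0.0044871 mol): C 2.667, H 2.667, O 1.000
Multiplying each by 3 gives whole numbers: C 8.00, H 8.00, O 3.00
Empirical formula: C8H8O3
Empirical-formula mass = 152.15 g/mol; 304 ÷ 152.15 ≈ 2, so the molecular formula is C16H16O6.

C16H16O6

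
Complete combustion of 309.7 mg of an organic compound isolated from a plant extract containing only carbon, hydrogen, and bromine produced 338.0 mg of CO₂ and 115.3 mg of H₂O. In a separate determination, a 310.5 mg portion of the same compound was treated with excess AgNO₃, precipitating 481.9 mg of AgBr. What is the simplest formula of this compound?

C3H5Br

mol C = 0.3380 g CO₂ ÷ 44.009 g/mol = 0.0076802 mol
mol H = 2 × 0.1153 g H₂O ÷ 18.015 g/mol = 0.012800 mol
From the AgBr data: mol Br per gram of compound = (0.4819 ÷ 187.772) ÷ 0.3105 = 0.0082654 mol/g, so in the 0.3097 g combustion sample mol Br = 0.0025598 mol
Divide by the smallest (0.0025598 mol): C 3.000, H 5.001, Br 1.000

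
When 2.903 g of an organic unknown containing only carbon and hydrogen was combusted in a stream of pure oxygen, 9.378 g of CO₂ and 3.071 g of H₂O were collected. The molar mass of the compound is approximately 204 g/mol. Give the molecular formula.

C15H24

mol C = 9.378 g CO₂ ÷ 44.009 g/mol = 0.21309 mol
mol H = 2 × 3.071 g H₂O ÷ 18.015 g/mol = 0.34094 mol
Divide by the smallest (0.21309 mol): C 1.000, H 1.600
Multiplying each by 5 gives whole numbers: C 5.00, H 8.00
Empirical formula: C5H8
Empirical-formula mass = 68.12 g/mol; 204 ÷ 68.12 ≈ 3, so the molecular formula is C15H24.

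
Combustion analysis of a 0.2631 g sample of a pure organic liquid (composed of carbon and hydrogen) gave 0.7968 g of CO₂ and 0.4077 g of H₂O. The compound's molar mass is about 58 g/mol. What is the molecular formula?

mol C = 0.7968 g CO₂ ÷ 44.009 g/mol = 0.018105 mol
mol H = 2 × 0.4077 g H₂O ÷ 18.015 g/mol = 0.045262 mol
Divide by the smallest (0.018105 mol): C 1.000, H 2.500
Multiplying each by 2 gives whole numbers: C 2.00, H 5.00
Empirical formula: C2H5
Empirical-formula mass = 29.06 g/mol; 58 ÷ 29.06 ≈ 2, so the molecular formula is C4H10.

C4H10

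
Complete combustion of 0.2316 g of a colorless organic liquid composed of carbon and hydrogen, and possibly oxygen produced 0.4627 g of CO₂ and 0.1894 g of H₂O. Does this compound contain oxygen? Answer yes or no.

yes

mol C = 0.4627 g CO₂ ÷ 44.009 g/mol = 0.010514 mol
mol H = 2 × 0.1894 g H₂O ÷ 18.015 g/mol = 0.021027 mol
C and H account for only 0.14748 g of the 0.2316 g sample; the remaining 0.084124 g must be oxygen.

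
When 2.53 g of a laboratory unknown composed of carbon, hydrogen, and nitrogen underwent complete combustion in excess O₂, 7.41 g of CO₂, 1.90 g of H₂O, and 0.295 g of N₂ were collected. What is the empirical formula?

C8H10N

mol C = 7.41 g CO₂ ÷ 44.009 g/mol = 0.1684 mol
mol H = 2 × 1.90 g H₂O ÷ 18.015 g/mol = 0.2109 mol
mol N = 2 × 0.295 g N₂ ÷ 28.014 g/mol = 0.02106 mol
Divide by the smallest (0.02106 mol): C 7.995, H 10.015, N 1.000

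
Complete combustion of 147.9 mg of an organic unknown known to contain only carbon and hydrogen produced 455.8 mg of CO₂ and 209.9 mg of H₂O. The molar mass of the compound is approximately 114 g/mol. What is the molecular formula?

C8H18

mol C = 0.4558 g CO₂ ÷ 44.009 g/mol = 0.010357 mol
mol H = 2 × 0.2099 g H₂O ÷ 18.015 g/mol = 0.023303 mol
Divide by the smallest (0.010357 mol): C 1.000, H 2.250
Multiplying each by 4 gives whole numbers: C 4.00, H 9.00
Empirical formula: C4H9
Empirical-formula mass = 57.12 g/mol; 114 ÷ 57.12 ≈ 2, so the molecular formula is C8H18.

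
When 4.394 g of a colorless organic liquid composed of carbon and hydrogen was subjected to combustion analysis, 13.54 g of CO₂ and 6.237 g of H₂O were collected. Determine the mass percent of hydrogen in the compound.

mol C = 13.54 g CO₂ ÷ 44.009 g/mol = 0.30766 mol
mol H = 2 × 6.237 g H₂O ÷ 18.015 g/mol = 0.69242 mol
mass % H = 0.69796 g ÷ 4.394 g × 100%

15.88%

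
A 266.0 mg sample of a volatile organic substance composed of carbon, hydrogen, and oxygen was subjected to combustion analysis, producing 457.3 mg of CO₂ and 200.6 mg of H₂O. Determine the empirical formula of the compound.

C7H15O5

mol C = 0.4573 g CO₂ ÷ 44.009 g/mol = 0.010391 mol
mol H = 2 × 0.2006 g H₂O ÷ 18.015 g/mol = 0.022270 mol
mass O = 0.2660 − (0.12481 + 0.022448) = 0.11874 g → mol O = 0.11874 ÷ 15.999 = 0.0074220 mol
Divide by the smallest (0.0074220 mol): C 1.400, H 3.001, O 1.000
Multiplying each by 5 gives whole numbers: C 7.00, H 15.00, O 5.00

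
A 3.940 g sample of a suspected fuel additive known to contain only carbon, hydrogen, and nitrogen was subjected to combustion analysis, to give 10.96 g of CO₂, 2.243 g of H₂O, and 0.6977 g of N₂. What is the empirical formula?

C5H5N

mol C = 10.96 g CO₂ ÷ 44.009 g/mol = 0.24904 mol
mol H = 2 × 2.243 g H₂O ÷ 18.015 g/mol = 0.24901 mol
mol N = 2 × 0.6977 g N₂ ÷ 28.014 g/mol = 0.049811 mol
Divide by the smallest (0.049811 mol): C 5.000, H 4.999, N 1.000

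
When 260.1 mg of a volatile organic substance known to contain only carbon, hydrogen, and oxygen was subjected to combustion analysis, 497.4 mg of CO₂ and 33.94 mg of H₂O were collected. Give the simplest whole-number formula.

mol C = 0.4974 g CO₂ ÷ 44.009 g/mol = 0.011302 mol
mol H = 2 × 0.03394 g H₂O ÷ 18.015 g/mol = 0.0037680 mol
mass O = 0.2601 − (0.13575 + 0.0037981) = 0.12055 g → mol O = 0.12055 ÷ 15.999 = 0.0075349 mol
Divide by the smallest (0.0037680 mol): C 3.000, H 1.000, O 2.000

C3HO2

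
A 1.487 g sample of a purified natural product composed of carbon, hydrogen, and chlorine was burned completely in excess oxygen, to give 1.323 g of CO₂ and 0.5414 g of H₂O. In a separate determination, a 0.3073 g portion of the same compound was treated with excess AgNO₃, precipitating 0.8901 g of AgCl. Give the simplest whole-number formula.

mol C = 1.323 g CO₂ ÷ 44.009 g/mol = 0.030062 mol
mol H = 2 × 0.5414 g H₂O ÷ 18.015 g/mol = 0.060105 mol
From the AgCl data: mol Cl per gram of compound = (0.8901 ÷ 143.318) ÷ 0.3073 = 0.020210 mol/g, so in the 1.487 g combustion sample mol Cl = 0.030053 mol
Divide by the smallest (0.030053 mol): C 1.000, H 2.000, Cl 1.000

CH2Cl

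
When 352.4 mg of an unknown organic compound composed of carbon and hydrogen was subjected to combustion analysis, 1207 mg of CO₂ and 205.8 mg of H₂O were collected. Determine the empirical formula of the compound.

mol C = 1.207 g CO₂ ÷ 44.009 g/mol = 0.027426 mol
mol H = 2 × 0.2058 g H₂O ÷ 18.015 g/mol = 0.022848 mol
Divide by the smallest (0.022848 mol): C 1.200, H 1.000
Multiplying each by 5 gives whole numbers: C 6.00, H 5.00

C6H5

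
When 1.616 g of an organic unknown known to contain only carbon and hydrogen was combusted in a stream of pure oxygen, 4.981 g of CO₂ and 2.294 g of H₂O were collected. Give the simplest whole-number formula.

C4H9

mol C = 4.981 g CO₂ ÷ 44.009 g/mol = 0.11318 mol
mol H = 2 × 2.294 g H₂O ÷ 18.015 g/mol = 0.25468 mol
Divide by the smallest (0.11318 mol): C 1.000, H 2.250
Multiplying each by 4 gives whole numbers: C 4.00, H 9.00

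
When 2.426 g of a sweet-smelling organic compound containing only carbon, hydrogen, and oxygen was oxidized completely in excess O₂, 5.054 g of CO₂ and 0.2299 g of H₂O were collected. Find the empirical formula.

C9H2O5

mol C = 5.054 g CO₂ ÷ 44.009 g/mol = 0.11484 mol
mol H = 2 × 0.2299 g H₂O ÷ 18.015 g/mol = 0.025523 mol
mass O = 2.426 − (1.3793 + 0.025727) = 1.0209 g → mol O = 1.0209 ÷ 15.999 = 0.063812 mol
Divide by the smallest (0.025523 mol): C 4.499, H 1.000, O 2.500
Multiplying each by 2 gives whole numbers: C 9.00, H 2.00, O 5.00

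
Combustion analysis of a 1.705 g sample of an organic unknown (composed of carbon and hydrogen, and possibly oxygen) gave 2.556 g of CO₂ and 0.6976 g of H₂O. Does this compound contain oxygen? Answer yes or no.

yes

mol C = 2.556 g CO₂ ÷ 44.009 g/mol = 0.058079 mol
mol H = 2 × 0.6976 g H₂O ÷ 18.015 g/mol = 0.077447 mol
C and H account for only 0.77565 g of the 1.705 g sample; the remaining 0.92935 g must be oxygen.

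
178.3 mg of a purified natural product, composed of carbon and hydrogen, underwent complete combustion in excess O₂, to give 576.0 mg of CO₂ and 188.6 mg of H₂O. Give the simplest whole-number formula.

mol C = 0.5760 g CO₂ ÷ 44.009 g/mol = 0.013088 mol
mol H = 2 × 0.1886 g H₂O ÷ 18.015 g/mol = 0.020938 mol
Divide by the smallest (0.013088 mol): C 1.000, H 1.600
Multiplying each by 5 gives whole numbers: C 5.00, H 8.00

C5H8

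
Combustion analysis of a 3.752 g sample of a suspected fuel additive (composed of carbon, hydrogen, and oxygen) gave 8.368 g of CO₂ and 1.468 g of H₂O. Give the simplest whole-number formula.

mol C = 8.368 g CO₂ ÷ 44.009 g/mol = 0.19014 mol
mol H = 2 × 1.468 g H₂O ÷ 18.015 g/mol = 0.16298 mol
mass O = 3.752 − (2.2838 + 0.16428) = 1.3039 g → mol O = 1.3039 ÷ 15.999 = 0.081500 mol
Divide by the smallest (0.081500 mol): C 2.333, H 2.000, O 1.000
Multiplying each by 3 gives whole numbers: C 7.00, H 6.00, O 3.00

C7H6O3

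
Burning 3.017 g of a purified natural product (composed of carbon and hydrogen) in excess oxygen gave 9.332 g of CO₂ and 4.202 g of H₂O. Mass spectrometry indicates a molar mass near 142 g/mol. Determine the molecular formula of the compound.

C10H22

mol C = 9.332 g CO₂ ÷ 44.009 g/mol = 0.21205 mol
mol H = 2 × 4.202 g H₂O ÷ 18.015 g/mol = 0.46650 mol
Divide by the smallest (0.21205 mol): C 1.000, H 2.200
Multiplying each by 5 gives whole numbers: C 5.00, H 11.00
Empirical formula: C5H11
Empirical-formula mass = 71.14 g/mol; 142 ÷ 71.14 ≈ 2, so the molecular formula is C10H22.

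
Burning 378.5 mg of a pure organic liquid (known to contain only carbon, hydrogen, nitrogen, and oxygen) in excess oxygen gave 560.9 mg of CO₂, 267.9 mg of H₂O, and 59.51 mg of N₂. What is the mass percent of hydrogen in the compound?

mol C = 0.5609 g CO₂ ÷ 44.009 g/mol = 0.012745 mol
mol H = 2 × 0.2679 g H₂O ÷ 18.015 g/mol = 0.029742 mol
mol N = 2 × 0.05951 g N₂ ÷ 28.014 g/mol = 0.0042486 mol
mass O = 0.3785 − (0.15308 + 0.029980 + 0.059510) = 0.13593 g → mol O = 0.13593 ÷ 15.999 = 0.0084961 mol
mass % H = 0.029980 g ÷ 0.3785 g × 100%

7.92%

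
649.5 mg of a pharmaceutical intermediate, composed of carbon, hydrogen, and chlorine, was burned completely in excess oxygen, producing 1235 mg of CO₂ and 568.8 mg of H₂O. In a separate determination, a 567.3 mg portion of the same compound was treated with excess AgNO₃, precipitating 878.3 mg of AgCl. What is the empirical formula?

C4H9Cl

mol C = 1.235 g CO₂ ÷ 44.009 g/mol = 0.028062 mol
mol H = 2 × 0.5688 g H₂O ÷ 18.015 g/mol = 0.063147 mol
From the AgCl data: mol Cl per gram of compound = (0.8783 ÷ 143.318) ÷ 0.5673 = 0.010803 mol/g, so in the 0.6495 g combustion sample mol Cl = 0.0070163 mol
Divide by the smallest (0.0070163 mol): C 4.000, H 9.000, Cl 1.000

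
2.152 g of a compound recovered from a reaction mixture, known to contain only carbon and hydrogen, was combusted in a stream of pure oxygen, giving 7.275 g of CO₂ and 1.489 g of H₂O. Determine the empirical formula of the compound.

CH

mol C = 7.275 g CO₂ ÷ 44.009 g/mol = 0.16531 mol
mol H = 2 × 1.489 g H₂O ÷ 18.015 g/mol = 0.16531 mol
Divide by the smallest (0.16531 mol): C 1.000, H 1.000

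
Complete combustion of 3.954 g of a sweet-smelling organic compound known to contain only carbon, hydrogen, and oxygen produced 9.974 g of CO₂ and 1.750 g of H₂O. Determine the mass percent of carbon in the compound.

68.84%

mol C = 9.974 g CO₂ ÷ 44.009 g/mol = 0.22664 mol
mol H = 2 × 1.750 g H₂O ÷ 18.015 g/mol = 0.19428 mol
mass O = 3.954 − (2.7221 + 0.19584) = 1.0360 g → mol O = 1.0360 ÷ 15.999 = 0.064757 mol
mass % C = 2.7221 g ÷ 3.954 g × 100%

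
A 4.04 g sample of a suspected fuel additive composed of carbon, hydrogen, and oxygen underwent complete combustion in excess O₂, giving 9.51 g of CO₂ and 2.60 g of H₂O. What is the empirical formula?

C3H4O

mol C = 9.51 g CO₂ ÷ 44.009 g/mol = 0.2161 mol
mol H = 2 × 2.60 g H₂O ÷ 18.015 g/mol = 0.2886 mol
mass O = 4.04 − (2.595 + 0.2910) = 1.154 g → mol O = 1.154 ÷ 15.999 = 0.07210 mol
Divide by the smallest (0.07210 mol): C 2.997, H 4.003, O 1.000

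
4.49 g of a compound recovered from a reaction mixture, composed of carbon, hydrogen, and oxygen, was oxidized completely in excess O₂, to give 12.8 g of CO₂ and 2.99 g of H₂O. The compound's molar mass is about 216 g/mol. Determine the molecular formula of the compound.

mol C = 12.8 g CO₂ ÷ 44.009 g/mol = 0.2908 mol
mol H = 2 × 2.99 g H₂O ÷ 18.015 g/mol = 0.3319 mol
mass O = 4.49 − (3.493 + 0.3346) = 0.6620 g → mol O = 0.6620 ÷ 15.999 = 0.04138 mol
Divide by the smallest (0.04138 mol): C 7.029, H 8.022, O 1.000
Empirical formula: C7H8O
Empirical-formula mass = 108.14 g/mol; 216 ÷ 108.14 ≈ 2, so the molecular formula is C14H16O2.

C14H16O2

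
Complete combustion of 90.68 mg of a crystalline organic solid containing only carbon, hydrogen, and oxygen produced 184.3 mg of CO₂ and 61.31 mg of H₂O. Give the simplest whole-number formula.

mol C = 0.1843 g CO₂ ÷ 44.009 g/mol = 0.0041878 mol
mol H = 2 × 0.06131 g H₂O ÷ 18.015 g/mol = 0.0068066 mol
mass O = 0.09068 − (0.050299 + 0.0068610) = 0.033520 g → mol O = 0.033520 ÷ 15.999 = 0.0020951 mol
Divide by the smallest (0.0020951 mol): C 1.999, H 3.249, O 1.000
Multiplying each by 4 gives whole numbers: C 8.00, H 13.00, O 4.00

C8H13O4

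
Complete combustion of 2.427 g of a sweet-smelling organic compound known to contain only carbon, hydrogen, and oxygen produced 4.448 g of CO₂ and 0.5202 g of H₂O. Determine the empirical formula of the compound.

C7H4O5

mol C = 4.448 g CO₂ ÷ 44.009 g/mol = 0.10107 mol
mol H = 2 × 0.5202 g H₂O ÷ 18.015 g/mol = 0.057752 mol
mass O = 2.427 − (1.2140 + 0.058214) = 1.1548 g → mol O = 1.1548 ÷ 15.999 = 0.072181 mol
Divide by the smallest (0.057752 mol): C 1.750, H 1.000, O 1.250
Multiplying each by 4 gives whole numbers: C 7.00, H 4.00, O 5.00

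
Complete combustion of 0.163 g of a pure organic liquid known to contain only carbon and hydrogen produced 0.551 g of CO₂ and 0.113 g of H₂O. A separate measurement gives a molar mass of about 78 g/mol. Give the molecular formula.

C6H6

mol C = 0.551 g CO₂ ÷ 44.009 g/mol = 0.01252 mol
mol H = 2 × 0.113 g H₂O ÷ 18.015 g/mol = 0.01255 mol
Divide by the smallest (0.01252 mol): C 1.000, H 1.002
Empirical formula: CH
Empirical-formula mass = 13.02 g/mol; 78 ÷ 13.02 ≈ 6, so the molecular formula is C6H6.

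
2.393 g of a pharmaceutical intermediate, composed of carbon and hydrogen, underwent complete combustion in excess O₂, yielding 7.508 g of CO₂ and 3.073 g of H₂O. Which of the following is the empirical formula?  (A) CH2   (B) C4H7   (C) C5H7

mol C = 7.508 g CO₂ ÷ 44.009 g/mol = 0.17060 mol
mol H = 2 × 3.073 g H₂O ÷ 18.015 g/mol = 0.34116 mol
Divide by the smallest (0.17060 mol): C 1.000, H 2.000

(A) CH2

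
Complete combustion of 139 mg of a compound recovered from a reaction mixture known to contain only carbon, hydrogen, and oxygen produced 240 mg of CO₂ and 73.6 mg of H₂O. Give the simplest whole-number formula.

mol C = 0.240 g CO₂ ÷ 44.009 g/mol = 0.005453 mol
mol H = 2 × 0.0736 g H₂O ÷ 18.015 g/mol = 0.008171 mol
mass O = 0.139 − (0.06550 + 0.008236) = 0.06526 g → mol O = 0.06526 ÷ 15.999 = 0.004079 mol
Divide by the smallest (0.004079 mol): C 1.337, H 2.003, O 1.000
Multiplying each by 3 gives whole numbers: C 4.01, H 6.01, O 3.00

C4H6O3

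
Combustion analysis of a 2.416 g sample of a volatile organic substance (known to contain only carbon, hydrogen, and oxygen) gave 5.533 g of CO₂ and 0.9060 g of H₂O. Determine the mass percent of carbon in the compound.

mol C = 5.533 g CO₂ ÷ 44.009 g/mol = 0.12572 mol
mol H = 2 × 0.9060 g H₂O ÷ 18.015 g/mol = 0.10058 mol
mass O = 2.416 − (1.5101 + 0.10139) = 0.80454 g → mol O = 0.80454 ÷ 15.999 = 0.050287 mol
mass % C = 1.5101 g ÷ 2.416 g × 100%

62.50%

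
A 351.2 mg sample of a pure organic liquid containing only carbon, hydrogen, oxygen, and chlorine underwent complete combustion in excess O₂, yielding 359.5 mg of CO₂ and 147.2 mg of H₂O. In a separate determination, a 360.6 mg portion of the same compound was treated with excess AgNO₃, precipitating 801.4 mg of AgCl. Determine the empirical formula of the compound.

mol C = 0.3595 g CO₂ ÷ 44.009 g/mol = 0.0081688 mol
mol H = 2 × 0.1472 g H₂O ÷ 18.015 g/mol = 0.016342 mol
From the AgCl data: mol Cl per gram of compound = (0.8014 ÷ 143.318) ÷ 0.3606 = 0.015507 mol/g, so in the 0.3512 g combustion sample mol Cl = 0.0054460 mol
mass O = 0.3512 − (0.098115 + 0.016473 + 0.19306) = 0.043551 g → mol O = 0.043551 ÷ 15.999 = 0.0027221 mol
Divide by the smallest (0.0027221 mol): C 3.001, H 6.003, Cl 2.001, O 1.000

C3H6Cl2O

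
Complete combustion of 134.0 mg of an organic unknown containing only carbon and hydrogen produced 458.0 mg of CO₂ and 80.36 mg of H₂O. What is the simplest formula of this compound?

C7H6

mol C = 0.4580 g CO₂ ÷ 44.009 g/mol = 0.010407 mol
mol H = 2 × 0.08036 g H₂O ÷ 18.015 g/mol = 0.0089215 mol
Divide by the smallest (0.0089215 mol): C 1.167, H 1.000
Multiplying each by 6 gives whole numbers: C 7.00, H 6.00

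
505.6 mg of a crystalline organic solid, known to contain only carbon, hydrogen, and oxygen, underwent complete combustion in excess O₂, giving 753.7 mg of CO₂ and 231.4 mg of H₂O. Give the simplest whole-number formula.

mol C = 0.7537 g CO₂ ÷ 44.009 g/mol = 0.017126 mol
mol H = 2 × 0.2314 g H₂O ÷ 18.015 g/mol = 0.025690 mol
mass O = 0.5056 − (0.20570 + 0.025895) = 0.27400 g → mol O = 0.27400 ÷ 15.999 = 0.017126 mol
Divide by the smallest (0.017126 mol): C 1.000, H 1.500, O 1.000
Multiplying each by 2 gives whole numbers: C 2.00, H 3.00, O 2.00

C2H3O2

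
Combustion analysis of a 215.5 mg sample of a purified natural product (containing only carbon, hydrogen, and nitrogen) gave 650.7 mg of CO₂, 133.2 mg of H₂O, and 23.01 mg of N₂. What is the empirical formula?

C9H9N

mol C = 0.6507 g CO₂ ÷ 44.009 g/mol = 0.014786 mol
mol H = 2 × 0.1332 g H₂O ÷ 18.015 g/mol = 0.014788 mol
mol N = 2 × 0.02301 g N₂ ÷ 28.014 g/mol = 0.0016428 mol
Divide by the smallest (0.0016428 mol): C 9.001, H 9.002, N 1.000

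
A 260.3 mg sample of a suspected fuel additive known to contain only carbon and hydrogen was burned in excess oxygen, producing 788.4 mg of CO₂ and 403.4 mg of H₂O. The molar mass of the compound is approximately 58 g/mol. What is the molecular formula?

mol C = 0.7884 g CO₂ ÷ 44.009 g/mol = 0.017915 mol
mol H = 2 × 0.4034 g H₂O ÷ 18.015 g/mol = 0.044785 mol
Divide by the smallest (0.017915 mol): C 1.000, H 2.500
Multiplying each by 2 gives whole numbers: C 2.00, H 5.00
Empirical formula: C2H5
Empirical-formula mass = 29.06 g/mol; 58 ÷ 29.06 ≈ 2, so the molecular formula is C4H10.

C4H10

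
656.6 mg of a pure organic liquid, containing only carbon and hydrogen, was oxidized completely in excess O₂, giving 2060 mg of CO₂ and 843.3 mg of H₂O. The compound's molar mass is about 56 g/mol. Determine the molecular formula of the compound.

mol C = 2.060 g CO₂ ÷ 44.009 g/mol = 0.046809 mol
mol H = 2 × 0.8433 g H₂O ÷ 18.015 g/mol = 0.093622 mol
Divide by the smallest (0.046809 mol): C 1.000, H 2.000
Empirical formula: CH2
Empirical-formula mass = 14.03 g/mol; 56 ÷ 14.03 ≈ 4, so the molecular formula is C4H8.

C4H8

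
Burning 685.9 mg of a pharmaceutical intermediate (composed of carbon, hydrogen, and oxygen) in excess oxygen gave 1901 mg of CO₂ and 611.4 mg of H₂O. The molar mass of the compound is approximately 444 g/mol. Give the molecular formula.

mol C = 1.901 g CO₂ ÷ 44.009 g/mol = 0.043196 mol
mol H = 2 × 0.6114 g H₂O ÷ 18.015 g/mol = 0.067877 mol
mass O = 0.6859 − (0.51882 + 0.068420) = 0.098657 g → mol O = 0.098657 ÷ 15.999 = 0.0061664 mol
Divide by the smallest (0.0061664 mol): C 7.005, H 11.007, O 1.000
Empirical formula: C7H11O
Empirical-formula mass = 111.16 g/mol; 444 ÷ 111.16 ≈ 4, so the molecular formula is C28H44O4.

C28H44O4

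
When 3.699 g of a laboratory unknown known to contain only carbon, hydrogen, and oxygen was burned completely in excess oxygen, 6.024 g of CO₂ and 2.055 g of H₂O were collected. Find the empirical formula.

C6H10O5

mol C = 6.024 g CO₂ ÷ 44.009 g/mol = 0.13688 mol
mol H = 2 × 2.055 g H₂O ÷ 18.015 g/mol = 0.22814 mol
mass O = 3.699 − (1.6441 + 0.22997) = 1.8250 g → mol O = 1.8250 ÷ 15.999 = 0.11407 mol
Divide by the smallest (0.11407 mol): C 1.200, H 2.000, O 1.000
Multiplying each by 5 gives whole numbers: C 6.00, H 10.00, O 5.00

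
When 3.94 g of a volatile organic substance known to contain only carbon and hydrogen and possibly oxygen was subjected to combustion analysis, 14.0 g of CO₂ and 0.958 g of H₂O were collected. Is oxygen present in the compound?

mol C = 14.0 g CO₂ ÷ 44.009 g/mol = 0.3181 mol
mol H = 2 × 0.958 g H₂O ÷ 18.015 g/mol = 0.1064 mol
C and H together account for 3.928 g — essentially the entire 3.94 g sample — so the compound contains no oxygen.

no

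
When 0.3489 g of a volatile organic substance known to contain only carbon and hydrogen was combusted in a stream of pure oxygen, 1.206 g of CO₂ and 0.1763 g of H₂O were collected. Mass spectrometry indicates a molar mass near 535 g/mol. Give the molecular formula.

C42H30

mol C = 1.206 g CO₂ ÷ 44.009 g/mol = 0.027403 mol
mol H = 2 × 0.1763 g H₂O ÷ 18.015 g/mol = 0.019573 mol
Divide by the smallest (0.019573 mol): C 1.400, H 1.000
Multiplying each by 5 gives whole numbers: C 7.00, H 5.00
Empirical formula: C7H5
Empirical-formula mass = 89.12 g/mol; 535 ÷ 89.12 ≈ 6, so the molecular formula is C42H30.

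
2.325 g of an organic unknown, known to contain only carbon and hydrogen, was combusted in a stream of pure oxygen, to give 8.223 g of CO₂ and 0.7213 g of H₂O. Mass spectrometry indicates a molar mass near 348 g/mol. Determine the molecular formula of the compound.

C28H12

mol C = 8.223 g CO₂ ÷ 44.009 g/mol = 0.18685 mol
mol H = 2 × 0.7213 g H₂O ÷ 18.015 g/mol = 0.080078 mol
Divide by the smallest (0.080078 mol): C 2.333, H 1.000
Multiplying each by 3 gives whole numbers: C 7.00, H 3.00
Empirical formula: C7H3
Empirical-formula mass = 87.10 g/mol; 348 ÷ 87.10 ≈ 4, so the molecular formula is C28H12.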